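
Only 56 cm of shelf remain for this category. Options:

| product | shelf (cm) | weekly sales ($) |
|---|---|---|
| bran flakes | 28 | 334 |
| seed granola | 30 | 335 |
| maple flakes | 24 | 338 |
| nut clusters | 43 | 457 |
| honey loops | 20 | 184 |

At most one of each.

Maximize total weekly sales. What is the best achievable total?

673

By weekly sales per cm: maple flakes 14.08, bran flakes 11.93, seed granola 11.17 lead.
A density-first pass picks bran flakes + maple flakes — 672 at 52 cm.
The 28 cm tied up in bran flakes is better spent on seed granola — total rises to 673 (54 cm).
Nothing else within 56 cm beats 673.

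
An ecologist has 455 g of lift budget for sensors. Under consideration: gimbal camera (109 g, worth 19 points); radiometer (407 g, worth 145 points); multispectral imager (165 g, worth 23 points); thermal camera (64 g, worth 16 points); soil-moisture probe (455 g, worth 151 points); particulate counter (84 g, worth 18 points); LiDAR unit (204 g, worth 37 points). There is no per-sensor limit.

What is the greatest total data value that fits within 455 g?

Density check — radiometer 0.36, soil-moisture probe 0.33, thermal camera 0.25 are the best per g.
Greedy by ratio would take radiometer: 407 g used, total 145.
Replace radiometer with soil-moisture probe: the trade gains 6 net, giving 151 at 455 g.
No other feasible combination exceeds 151.

151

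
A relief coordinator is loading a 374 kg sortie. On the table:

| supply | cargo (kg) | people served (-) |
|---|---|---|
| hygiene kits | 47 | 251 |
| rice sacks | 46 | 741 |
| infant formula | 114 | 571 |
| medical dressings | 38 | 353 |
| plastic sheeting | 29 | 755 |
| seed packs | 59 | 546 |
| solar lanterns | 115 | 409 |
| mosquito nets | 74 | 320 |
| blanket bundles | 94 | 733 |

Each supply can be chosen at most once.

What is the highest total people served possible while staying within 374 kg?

The ratio heuristic lands on hygiene kits + rice sacks + medical dressings + plastic sheeting + seed packs + blanket bundles (3379) but leaves 61 kg idle.
The 47 kg tied up in hygiene kits is better spent on mosquito nets — total rises to 3448 (340 kg).

3448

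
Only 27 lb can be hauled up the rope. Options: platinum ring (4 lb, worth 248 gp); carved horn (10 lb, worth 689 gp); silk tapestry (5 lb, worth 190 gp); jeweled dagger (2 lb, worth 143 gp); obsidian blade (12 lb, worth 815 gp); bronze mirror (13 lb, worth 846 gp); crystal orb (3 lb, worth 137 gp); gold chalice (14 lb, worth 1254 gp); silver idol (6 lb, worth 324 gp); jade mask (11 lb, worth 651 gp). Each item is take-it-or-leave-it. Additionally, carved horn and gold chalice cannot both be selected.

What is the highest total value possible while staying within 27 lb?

2100

Density check — gold chalice 89.57, jeweled dagger 71.50, carved horn 68.90 are the best per lb.
Best packing: bronze mirror + gold chalice — 27 lb, 2100 total.
Next best is obsidian blade + gold chalice at 2069 (26 lb) — short by 31.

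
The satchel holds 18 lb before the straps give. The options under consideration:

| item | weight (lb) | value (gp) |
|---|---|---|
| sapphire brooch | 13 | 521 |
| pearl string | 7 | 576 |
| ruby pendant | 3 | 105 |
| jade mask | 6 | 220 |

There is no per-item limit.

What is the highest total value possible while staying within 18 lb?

1257

Taking 2×pearl string + ruby pendant: 17 lb used, 1257 in value.
Nothing else within 18 lb beats 1257.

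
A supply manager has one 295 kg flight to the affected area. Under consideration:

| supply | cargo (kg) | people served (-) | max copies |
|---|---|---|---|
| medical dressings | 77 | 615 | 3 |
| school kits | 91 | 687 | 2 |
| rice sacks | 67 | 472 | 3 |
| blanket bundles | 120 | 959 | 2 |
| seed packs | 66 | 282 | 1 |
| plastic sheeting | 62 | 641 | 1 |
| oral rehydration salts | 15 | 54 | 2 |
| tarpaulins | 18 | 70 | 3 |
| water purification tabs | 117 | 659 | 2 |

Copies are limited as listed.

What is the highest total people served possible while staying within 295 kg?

Ranking by ratio (people served/kg): plastic sheeting 10.34, blanket bundles 7.99, medical dressings 7.99, school kits 7.55.
Greedy by ratio would take medical dressings + blanket bundles + plastic sheeting + 2×tarpaulins: 295 kg used, total 2355.
Dropping blanket bundles and 2×tarpaulins frees 156 kg; slotting in 2×medical dressings (154 kg) lifts the total to 2486 at 293 kg.
The spare 2 kg is too small for any remaining supply, and no exchange beats 2486.

2486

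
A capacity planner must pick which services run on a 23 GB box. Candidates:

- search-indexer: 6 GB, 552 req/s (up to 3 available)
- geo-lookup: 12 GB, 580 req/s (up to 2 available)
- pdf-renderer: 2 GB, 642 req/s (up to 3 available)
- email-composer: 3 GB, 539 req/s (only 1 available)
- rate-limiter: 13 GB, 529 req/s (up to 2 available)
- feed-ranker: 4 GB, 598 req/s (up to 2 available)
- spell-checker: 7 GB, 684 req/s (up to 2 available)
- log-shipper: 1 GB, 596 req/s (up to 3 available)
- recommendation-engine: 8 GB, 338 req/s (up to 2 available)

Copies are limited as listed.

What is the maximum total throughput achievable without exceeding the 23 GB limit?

The ratio heuristic lands on 3×pdf-renderer + email-composer + 2×feed-ranker + 3×log-shipper (5449) but leaves 3 GB idle.
The 4 GB tied up in feed-ranker is better spent on spell-checker — total rises to 5535 (23 GB).

5535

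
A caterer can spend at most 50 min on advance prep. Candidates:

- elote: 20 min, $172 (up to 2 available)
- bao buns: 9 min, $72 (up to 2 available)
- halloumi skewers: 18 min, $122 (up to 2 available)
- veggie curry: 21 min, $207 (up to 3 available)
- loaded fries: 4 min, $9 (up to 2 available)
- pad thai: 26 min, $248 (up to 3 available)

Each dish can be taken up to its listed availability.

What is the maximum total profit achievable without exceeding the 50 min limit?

455

A density-first pass picks 2×veggie curry + 2×loaded fries — 432 at 50 min.
Replace veggie curry and 2×loaded fries with pad thai: the trade gains 23 net, giving 455 at 47 min.
The spare 3 min is too small for any remaining dish, and no exchange beats 455.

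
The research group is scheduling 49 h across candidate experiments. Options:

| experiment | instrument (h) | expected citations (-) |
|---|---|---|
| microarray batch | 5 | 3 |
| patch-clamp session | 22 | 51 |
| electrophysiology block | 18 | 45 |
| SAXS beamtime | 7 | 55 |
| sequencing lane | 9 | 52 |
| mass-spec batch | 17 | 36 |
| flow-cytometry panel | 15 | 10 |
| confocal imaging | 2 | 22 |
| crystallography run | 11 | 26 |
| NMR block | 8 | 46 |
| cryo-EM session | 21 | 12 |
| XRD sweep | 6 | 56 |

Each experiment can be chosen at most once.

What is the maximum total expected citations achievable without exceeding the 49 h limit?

Greedy by ratio would take microarray batch + SAXS beamtime + sequencing lane + confocal imaging + crystallography run + NMR block + XRD sweep: 48 h used, total 260.
Replace microarray batch and crystallography run with mass-spec batch: the trade gains 7 net, giving 267 at 49 h.
Runner-up microarray batch + SAXS beamtime + sequencing lane + confocal imaging + crystallography run + NMR block + XRD sweep tops out at 260.

267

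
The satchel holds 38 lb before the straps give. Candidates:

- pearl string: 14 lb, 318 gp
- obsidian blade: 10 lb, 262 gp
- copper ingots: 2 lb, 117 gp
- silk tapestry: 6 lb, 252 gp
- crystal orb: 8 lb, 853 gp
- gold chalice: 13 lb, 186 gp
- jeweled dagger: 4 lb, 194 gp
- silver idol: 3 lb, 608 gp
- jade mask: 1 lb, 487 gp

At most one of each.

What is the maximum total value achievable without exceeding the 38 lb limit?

2829

Taking the top-ratio items first gives obsidian blade + copper ingots + silk tapestry + crystal orb + jeweled dagger + silver idol + jade mask for 2773 (34 lb).
The 10 lb tied up in obsidian blade is better spent on pearl string — total rises to 2829 (38 lb).
Nothing else within 38 lb beats 2829.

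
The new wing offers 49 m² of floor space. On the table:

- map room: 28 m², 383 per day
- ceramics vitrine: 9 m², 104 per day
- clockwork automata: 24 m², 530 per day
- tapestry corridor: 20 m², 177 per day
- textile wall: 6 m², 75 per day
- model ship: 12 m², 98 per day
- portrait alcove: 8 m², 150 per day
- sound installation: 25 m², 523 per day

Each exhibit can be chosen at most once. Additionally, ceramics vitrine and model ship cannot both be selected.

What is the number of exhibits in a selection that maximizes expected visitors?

Optimal total is 1053.
For example clockwork automata + sound installation achieves it, using 49 m².
All optima have 2 exhibits.

2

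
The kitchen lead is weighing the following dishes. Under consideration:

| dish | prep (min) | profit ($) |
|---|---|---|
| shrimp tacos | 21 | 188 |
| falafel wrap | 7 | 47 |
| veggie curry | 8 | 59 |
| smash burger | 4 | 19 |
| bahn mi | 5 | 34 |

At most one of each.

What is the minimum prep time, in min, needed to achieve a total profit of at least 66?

11

Need the lightest bundle worth ≥ 66.
Taking falafel wrap + smash burger gives 66 (≥ 66) for 11 min.
No combination under 11 min hits 66.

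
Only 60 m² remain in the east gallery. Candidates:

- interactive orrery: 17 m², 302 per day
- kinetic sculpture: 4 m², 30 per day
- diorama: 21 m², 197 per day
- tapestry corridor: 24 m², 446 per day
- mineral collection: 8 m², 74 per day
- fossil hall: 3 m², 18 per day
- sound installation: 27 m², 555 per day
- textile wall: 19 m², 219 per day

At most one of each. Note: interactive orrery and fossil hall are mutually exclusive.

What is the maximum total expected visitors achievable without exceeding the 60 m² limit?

Best packing: tapestry corridor + mineral collection + sound installation — 59 m², 1075 total.
Next best is kinetic sculpture + tapestry corridor + fossil hall + sound installation at 1049 (58 m²) — short by 26.

1075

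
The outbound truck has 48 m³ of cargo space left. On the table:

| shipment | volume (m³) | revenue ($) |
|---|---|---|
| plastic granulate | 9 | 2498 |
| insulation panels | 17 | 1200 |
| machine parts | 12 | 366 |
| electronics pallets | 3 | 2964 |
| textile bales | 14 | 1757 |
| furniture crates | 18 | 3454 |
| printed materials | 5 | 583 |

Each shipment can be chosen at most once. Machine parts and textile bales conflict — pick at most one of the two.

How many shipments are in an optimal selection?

4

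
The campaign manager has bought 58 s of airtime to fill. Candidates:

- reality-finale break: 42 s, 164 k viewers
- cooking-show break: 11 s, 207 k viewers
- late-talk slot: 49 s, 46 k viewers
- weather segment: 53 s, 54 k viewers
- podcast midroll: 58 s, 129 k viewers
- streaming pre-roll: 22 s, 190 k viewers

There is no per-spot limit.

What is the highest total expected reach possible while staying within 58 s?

1035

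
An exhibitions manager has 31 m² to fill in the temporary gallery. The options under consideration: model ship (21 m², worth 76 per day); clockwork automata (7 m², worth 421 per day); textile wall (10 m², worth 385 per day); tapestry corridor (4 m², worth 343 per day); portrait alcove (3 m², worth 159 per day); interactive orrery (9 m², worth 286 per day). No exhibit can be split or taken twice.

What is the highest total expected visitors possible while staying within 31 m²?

1435

Filling by ratio: clockwork automata + textile wall + tapestry corridor + portrait alcove for 1308, with 7 m² left unused.
The 3 m² tied up in portrait alcove is better spent on interactive orrery — total rises to 1435 (30 m²).
The closest alternative, clockwork automata + textile wall + tapestry corridor + portrait alcove, reaches only 1308.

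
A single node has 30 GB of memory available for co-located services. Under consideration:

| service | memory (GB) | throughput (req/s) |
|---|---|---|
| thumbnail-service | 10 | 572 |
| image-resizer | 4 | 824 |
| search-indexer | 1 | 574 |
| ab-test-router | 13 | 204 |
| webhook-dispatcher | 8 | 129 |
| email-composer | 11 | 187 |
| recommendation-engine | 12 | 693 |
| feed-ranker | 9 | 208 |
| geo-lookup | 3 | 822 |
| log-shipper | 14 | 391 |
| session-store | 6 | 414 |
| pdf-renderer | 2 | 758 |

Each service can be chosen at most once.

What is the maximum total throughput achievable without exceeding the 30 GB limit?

4085

The ratio ordering already packs tightly: image-resizer + search-indexer + recommendation-engine + geo-lookup + session-store + pdf-renderer, 28 GB, 4085.
No other feasible combination exceeds 4085.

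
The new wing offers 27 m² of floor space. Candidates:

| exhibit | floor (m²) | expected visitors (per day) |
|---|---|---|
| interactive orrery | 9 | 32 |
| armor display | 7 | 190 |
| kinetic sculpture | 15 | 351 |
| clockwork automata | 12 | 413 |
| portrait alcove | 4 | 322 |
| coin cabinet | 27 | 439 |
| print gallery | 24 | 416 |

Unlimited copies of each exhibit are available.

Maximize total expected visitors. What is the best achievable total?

1932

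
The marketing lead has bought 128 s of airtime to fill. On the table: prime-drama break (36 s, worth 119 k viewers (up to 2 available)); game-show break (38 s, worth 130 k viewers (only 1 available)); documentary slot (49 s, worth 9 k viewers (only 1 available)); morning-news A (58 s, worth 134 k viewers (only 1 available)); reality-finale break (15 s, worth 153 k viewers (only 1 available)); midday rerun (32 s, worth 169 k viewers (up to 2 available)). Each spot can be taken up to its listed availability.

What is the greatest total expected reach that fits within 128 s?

621

Ranking by ratio (expected reach/s): reality-finale break 10.20, midday rerun 5.28, game-show break 3.42.
Best packing: game-show break + reality-finale break + 2×midday rerun — 117 s, 621 total.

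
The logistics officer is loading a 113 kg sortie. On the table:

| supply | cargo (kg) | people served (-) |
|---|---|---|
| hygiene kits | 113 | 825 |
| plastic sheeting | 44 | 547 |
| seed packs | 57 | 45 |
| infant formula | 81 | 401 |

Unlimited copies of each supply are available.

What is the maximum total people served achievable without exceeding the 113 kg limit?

1094

Taking 2×plastic sheeting: 88 kg used, 1094 in people served.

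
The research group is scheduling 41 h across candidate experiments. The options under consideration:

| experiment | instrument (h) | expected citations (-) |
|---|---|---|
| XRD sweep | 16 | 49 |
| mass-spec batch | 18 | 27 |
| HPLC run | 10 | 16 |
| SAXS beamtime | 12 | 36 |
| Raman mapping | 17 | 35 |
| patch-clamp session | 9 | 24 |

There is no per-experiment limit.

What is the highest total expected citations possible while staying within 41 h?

122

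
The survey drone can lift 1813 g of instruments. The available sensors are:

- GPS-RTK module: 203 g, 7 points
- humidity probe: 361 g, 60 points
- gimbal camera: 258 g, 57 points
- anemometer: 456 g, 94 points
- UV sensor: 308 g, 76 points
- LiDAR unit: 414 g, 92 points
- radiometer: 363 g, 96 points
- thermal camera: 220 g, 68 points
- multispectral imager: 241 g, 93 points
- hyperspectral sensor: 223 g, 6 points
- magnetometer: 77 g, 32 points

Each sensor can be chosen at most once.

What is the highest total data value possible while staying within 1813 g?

482

The ratio heuristic lands on UV sensor + LiDAR unit + radiometer + thermal camera + multispectral imager + magnetometer (457) but leaves 190 g idle.
Dropping magnetometer frees 77 g; slotting in gimbal camera (258 g) lifts the total to 482 at 1804 g.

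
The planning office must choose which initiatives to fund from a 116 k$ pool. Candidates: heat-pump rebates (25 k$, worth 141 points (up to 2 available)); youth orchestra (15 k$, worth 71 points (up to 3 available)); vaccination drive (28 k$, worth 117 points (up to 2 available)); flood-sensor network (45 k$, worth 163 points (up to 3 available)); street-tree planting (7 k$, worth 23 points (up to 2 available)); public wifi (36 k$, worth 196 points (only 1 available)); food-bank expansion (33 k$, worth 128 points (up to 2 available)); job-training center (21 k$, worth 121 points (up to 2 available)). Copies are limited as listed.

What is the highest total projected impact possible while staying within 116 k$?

A density-first pass picks 2×heat-pump rebates + youth orchestra + street-tree planting + 2×job-training center — 618 at 114 k$.
Replace youth orchestra and job-training center with public wifi: the trade gains 4 net, giving 622 at 114 k$.
Nothing else within 116 k$ beats 622.

622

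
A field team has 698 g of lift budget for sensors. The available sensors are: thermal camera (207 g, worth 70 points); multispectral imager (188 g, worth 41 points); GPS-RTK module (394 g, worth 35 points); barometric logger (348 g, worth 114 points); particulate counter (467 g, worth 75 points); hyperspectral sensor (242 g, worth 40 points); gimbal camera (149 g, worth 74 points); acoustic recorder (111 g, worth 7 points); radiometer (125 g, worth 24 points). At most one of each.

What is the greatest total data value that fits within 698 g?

229

A density-first pass picks thermal camera + multispectral imager + gimbal camera + radiometer — 209 at 669 g.
Replace thermal camera and radiometer with barometric logger: the trade gains 20 net, giving 229 at 685 g.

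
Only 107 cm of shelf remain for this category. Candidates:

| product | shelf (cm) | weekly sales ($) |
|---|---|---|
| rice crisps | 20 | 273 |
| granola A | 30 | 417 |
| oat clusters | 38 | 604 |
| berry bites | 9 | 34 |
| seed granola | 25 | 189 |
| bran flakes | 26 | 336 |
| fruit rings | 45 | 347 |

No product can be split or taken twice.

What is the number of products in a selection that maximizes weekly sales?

4

Best achievable weekly sales is 1391.
granola A + oat clusters + berry bites + bran flakes hits 1391 at 103 cm.
Any selection reaching 1391 contains exactly 4 products.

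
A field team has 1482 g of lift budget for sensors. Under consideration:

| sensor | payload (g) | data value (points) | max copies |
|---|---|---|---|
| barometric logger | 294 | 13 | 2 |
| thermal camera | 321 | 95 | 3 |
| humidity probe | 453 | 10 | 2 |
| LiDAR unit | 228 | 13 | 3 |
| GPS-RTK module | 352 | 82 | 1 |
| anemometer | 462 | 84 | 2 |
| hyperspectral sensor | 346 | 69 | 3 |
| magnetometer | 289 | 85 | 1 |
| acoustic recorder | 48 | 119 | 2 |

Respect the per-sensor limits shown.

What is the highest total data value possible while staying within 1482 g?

608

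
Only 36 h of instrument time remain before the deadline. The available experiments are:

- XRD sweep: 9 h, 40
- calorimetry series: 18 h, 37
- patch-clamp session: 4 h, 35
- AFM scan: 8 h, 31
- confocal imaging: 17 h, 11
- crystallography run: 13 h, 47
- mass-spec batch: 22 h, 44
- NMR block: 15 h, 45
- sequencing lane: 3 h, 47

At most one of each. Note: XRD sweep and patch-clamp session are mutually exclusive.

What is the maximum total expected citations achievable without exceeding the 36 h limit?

By expected citations per h: sequencing lane 15.67, patch-clamp session 8.75, XRD sweep 4.44 lead.
Best packing: patch-clamp session + crystallography run + NMR block + sequencing lane — 35 h, 174 total.

174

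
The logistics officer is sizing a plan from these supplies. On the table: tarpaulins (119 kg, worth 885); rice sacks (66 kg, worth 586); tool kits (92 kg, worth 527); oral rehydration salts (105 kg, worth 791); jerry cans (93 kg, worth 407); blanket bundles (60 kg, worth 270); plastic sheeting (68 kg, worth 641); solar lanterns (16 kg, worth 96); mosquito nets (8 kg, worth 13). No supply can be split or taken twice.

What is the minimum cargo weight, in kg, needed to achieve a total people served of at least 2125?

261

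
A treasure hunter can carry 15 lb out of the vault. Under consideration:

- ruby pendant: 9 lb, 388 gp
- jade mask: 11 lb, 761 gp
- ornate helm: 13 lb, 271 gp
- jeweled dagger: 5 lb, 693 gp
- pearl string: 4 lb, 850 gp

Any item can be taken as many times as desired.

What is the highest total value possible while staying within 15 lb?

2550

Density check — pearl string 212.50, jeweled dagger 138.60, jade mask 69.18, ruby pendant 43.11 are the best per lb.
Best packing: 3×pearl string — 12 lb, 2550 total.
That's the maximum — no swap from here does better than 2550.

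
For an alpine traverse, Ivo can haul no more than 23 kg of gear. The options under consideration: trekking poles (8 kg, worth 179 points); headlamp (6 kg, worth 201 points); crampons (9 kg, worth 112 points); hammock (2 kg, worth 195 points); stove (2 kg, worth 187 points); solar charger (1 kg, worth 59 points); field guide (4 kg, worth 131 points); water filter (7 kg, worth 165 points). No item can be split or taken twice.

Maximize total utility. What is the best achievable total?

952

Taking the top-ratio items first gives headlamp + hammock + stove + solar charger + field guide + water filter for 938 (22 kg).
Replace water filter with trekking poles: the trade gains 14 net, giving 952 at 23 kg.
Next best is headlamp + hammock + stove + solar charger + field guide + water filter at 938 (22 kg) — short by 14.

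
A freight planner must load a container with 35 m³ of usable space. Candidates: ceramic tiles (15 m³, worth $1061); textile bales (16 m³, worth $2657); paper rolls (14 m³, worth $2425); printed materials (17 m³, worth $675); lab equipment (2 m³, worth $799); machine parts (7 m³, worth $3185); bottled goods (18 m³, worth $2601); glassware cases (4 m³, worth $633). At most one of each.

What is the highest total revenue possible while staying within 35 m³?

7274

By revenue per m³: machine parts 455.00, lab equipment 399.50, paper rolls 173.21 lead.
A density-first pass picks paper rolls + lab equipment + machine parts + glassware cases — 7042 at 27 m³.
The 14 m³ tied up in paper rolls is better spent on textile bales — total rises to 7274 (29 m³).
An exhaustive check of the 256 subsets confirms 7274.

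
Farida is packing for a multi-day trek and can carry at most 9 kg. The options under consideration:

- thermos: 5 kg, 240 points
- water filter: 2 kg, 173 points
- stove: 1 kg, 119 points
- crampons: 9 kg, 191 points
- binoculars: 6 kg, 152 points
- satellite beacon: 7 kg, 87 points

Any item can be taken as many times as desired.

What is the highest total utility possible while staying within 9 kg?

1071

The ratio ordering already packs tightly: 9×stove, 9 kg, 1071.
Every other selection either busts 9 kg or fails to beat 1071.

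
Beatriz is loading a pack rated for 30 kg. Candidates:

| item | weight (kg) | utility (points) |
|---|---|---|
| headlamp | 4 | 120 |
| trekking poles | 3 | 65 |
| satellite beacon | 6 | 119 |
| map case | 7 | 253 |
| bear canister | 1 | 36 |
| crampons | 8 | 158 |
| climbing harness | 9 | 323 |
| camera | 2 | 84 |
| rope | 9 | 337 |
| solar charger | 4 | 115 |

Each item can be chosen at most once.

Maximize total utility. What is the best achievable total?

A density-first pass picks map case + bear canister + climbing harness + camera + rope — 1033 at 28 kg.
Dropping camera frees 2 kg; slotting in headlamp (4 kg) lifts the total to 1069 at 30 kg.

1069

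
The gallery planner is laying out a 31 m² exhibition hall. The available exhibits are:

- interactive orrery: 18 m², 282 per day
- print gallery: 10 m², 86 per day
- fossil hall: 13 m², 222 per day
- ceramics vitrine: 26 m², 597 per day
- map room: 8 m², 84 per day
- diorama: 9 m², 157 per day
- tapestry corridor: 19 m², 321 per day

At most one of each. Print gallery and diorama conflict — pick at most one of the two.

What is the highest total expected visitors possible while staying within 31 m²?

Ranking by ratio (expected visitors/m²): ceramics vitrine 22.96, diorama 17.44, fossil hall 17.08, tapestry corridor 16.89.
Best packing: ceramics vitrine — 26 m², 597 total.

597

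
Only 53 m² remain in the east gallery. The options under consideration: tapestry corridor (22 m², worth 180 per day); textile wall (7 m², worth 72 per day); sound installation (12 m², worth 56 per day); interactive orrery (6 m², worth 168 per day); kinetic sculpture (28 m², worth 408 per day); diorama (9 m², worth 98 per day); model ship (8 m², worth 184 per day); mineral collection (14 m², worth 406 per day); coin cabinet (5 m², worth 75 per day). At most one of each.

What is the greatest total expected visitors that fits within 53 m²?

1057

Density check — mineral collection 29.00, interactive orrery 28.00, model ship 23.00 are the best per m².
Filling by ratio: textile wall + interactive orrery + diorama + model ship + mineral collection + coin cabinet for 1003, with 4 m² left unused.
The 24 m² tied up in textile wall and diorama and model ship is better spent on kinetic sculpture — total rises to 1057 (53 m²).
Next best is textile wall + interactive orrery + diorama + model ship + mineral collection + coin cabinet at 1003 (49 m²) — short by 54.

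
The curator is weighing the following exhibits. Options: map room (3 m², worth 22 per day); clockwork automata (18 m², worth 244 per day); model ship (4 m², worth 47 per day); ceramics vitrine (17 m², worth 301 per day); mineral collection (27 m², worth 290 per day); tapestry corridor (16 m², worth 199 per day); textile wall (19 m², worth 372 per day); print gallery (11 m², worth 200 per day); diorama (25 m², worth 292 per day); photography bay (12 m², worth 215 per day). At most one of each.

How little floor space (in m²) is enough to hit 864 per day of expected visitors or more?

47

Need the lightest bundle worth ≥ 864.
ceramics vitrine + textile wall + print gallery reaches 873 using 47 m².
Below 47 m² the best achievable stays under 864.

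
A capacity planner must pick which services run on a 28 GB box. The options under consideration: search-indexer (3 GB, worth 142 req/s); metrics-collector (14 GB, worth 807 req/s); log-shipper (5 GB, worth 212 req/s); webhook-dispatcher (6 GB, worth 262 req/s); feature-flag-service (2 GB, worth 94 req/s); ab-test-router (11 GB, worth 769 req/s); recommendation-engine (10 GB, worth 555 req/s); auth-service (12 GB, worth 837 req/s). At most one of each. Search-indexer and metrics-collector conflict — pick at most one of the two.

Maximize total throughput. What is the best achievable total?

By throughput per GB: ab-test-router 69.91, auth-service 69.75, metrics-collector 57.64 lead.
Best packing: search-indexer + feature-flag-service + ab-test-router + auth-service — 28 GB, 1842 total.
The closest alternative, log-shipper + ab-test-router + auth-service, reaches only 1818.

1842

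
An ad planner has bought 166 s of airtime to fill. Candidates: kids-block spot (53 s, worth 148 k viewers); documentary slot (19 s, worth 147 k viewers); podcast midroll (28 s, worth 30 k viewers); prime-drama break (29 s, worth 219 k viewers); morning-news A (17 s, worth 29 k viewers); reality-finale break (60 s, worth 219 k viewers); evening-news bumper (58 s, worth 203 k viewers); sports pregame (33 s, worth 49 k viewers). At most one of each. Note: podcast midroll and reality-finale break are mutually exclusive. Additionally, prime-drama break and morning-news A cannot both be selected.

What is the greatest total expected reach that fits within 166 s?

788

Documentary slot + prime-drama break + reality-finale break + evening-news bumper uses 166 of the 166 s and totals 788.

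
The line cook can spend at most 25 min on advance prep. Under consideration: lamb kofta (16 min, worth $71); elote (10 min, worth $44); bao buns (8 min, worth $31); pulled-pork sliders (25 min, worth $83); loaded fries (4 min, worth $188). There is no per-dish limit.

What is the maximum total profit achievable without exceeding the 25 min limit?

By profit per min: loaded fries 47.00, lamb kofta 4.44, elote 4.40 lead.
Taking 6×loaded fries: 24 min used, 1128 in profit.
Every other selection either busts 25 min or fails to beat 1128.

1128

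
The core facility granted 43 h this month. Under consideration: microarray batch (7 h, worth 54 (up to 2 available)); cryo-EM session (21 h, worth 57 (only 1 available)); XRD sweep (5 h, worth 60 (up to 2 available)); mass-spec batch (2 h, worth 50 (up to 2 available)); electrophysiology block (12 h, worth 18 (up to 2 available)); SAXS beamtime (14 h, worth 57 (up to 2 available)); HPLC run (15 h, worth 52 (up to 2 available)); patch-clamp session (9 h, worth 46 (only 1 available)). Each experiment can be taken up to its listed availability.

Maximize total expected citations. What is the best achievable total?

385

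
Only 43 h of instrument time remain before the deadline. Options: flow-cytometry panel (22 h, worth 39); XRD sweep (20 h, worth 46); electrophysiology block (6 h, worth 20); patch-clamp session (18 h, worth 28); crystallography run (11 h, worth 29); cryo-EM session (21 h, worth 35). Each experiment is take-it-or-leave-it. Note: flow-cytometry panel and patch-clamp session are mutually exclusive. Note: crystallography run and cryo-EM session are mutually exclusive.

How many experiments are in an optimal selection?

3

Optimal total is 95.
For example XRD sweep + electrophysiology block + crystallography run achieves it, using 37 h.
All optima have 3 experiments.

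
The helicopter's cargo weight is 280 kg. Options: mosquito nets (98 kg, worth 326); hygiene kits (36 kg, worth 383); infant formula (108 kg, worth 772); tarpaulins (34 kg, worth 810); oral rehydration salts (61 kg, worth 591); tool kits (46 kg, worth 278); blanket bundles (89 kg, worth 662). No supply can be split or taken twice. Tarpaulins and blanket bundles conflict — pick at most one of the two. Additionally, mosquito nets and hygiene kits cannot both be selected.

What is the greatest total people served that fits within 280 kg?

2556

Ranking by ratio (people served/kg): tarpaulins 23.82, hygiene kits 10.64, oral rehydration salts 9.69.
Hygiene kits + infant formula + tarpaulins + oral rehydration salts uses 239 of the 280 kg and totals 2556.
Next best is infant formula + tarpaulins + oral rehydration salts + tool kits at 2451 (249 kg) — short by 105.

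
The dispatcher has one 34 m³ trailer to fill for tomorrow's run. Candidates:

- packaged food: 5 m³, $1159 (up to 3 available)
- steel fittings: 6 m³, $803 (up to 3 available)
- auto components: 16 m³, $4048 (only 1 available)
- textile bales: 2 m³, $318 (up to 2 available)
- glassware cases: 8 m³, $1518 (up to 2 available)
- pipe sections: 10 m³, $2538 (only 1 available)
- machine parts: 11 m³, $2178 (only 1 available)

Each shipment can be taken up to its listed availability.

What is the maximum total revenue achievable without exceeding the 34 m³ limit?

8104

By revenue per m³: pipe sections 253.80, auto components 253.00, packaged food 231.80 lead.
Filling by ratio: packaged food + auto components + textile bales + pipe sections for 8063, with 1 m³ left unused.
The 7 m³ tied up in packaged food and textile bales is better spent on glassware cases — total rises to 8104 (34 m³).
Nothing else within 34 m³ beats 8104.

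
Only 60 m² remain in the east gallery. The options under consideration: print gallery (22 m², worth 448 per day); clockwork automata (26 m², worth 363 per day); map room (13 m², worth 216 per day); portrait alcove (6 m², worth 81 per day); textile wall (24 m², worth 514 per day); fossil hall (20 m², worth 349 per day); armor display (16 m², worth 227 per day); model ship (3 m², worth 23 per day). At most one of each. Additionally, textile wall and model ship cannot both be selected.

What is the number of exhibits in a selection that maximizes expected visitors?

3

Best achievable expected visitors is 1178.
One optimal bundle: print gallery + map room + textile wall (59 m²).
Every optimal selection uses 3 exhibits.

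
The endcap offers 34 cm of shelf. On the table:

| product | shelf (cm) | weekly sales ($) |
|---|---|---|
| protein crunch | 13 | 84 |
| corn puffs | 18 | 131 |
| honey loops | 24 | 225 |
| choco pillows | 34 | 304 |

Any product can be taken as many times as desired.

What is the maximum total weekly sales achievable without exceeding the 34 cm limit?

304

By weekly sales per cm: honey loops 9.38, choco pillows 8.94, corn puffs 7.28, protein crunch 6.46 lead.
Taking the top-ratio products first gives honey loops for 225 (24 cm).
The 24 cm tied up in honey loops is better spent on choco pillows — total rises to 304 (34 cm).
That's the maximum — no swap from here does better than 304.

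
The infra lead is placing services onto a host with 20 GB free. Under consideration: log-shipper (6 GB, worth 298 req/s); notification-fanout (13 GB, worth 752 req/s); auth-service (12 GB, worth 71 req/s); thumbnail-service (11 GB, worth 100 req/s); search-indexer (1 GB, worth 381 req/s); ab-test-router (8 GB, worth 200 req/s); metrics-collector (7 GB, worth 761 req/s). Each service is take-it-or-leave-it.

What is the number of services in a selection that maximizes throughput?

Optimal total is 1513.
For example notification-fanout + metrics-collector achieves it, using 20 GB.
Any selection reaching 1513 contains exactly 2 services.

2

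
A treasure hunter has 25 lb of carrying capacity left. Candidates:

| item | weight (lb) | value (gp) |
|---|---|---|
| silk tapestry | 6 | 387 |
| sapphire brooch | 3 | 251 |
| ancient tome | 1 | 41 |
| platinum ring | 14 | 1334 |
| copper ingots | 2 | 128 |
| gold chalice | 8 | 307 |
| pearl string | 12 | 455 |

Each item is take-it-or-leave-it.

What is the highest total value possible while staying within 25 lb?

Ranking by ratio (value/lb): platinum ring 95.29, sapphire brooch 83.67, silk tapestry 64.50.
Best packing: silk tapestry + sapphire brooch + platinum ring + copper ingots — 25 lb, 2100 total.
Every other selection either busts 25 lb or fails to beat 2100.

2100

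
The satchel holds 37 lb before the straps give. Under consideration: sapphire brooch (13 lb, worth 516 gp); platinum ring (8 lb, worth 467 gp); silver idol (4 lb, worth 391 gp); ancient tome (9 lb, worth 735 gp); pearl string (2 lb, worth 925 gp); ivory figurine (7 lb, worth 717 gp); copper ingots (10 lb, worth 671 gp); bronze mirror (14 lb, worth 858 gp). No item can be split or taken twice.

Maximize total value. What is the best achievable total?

The ratio heuristic lands on silver idol + ancient tome + pearl string + ivory figurine + copper ingots (3439) but leaves 5 lb idle.
Replace copper ingots with bronze mirror: the trade gains 187 net, giving 3626 at 36 lb.
Runner-up silver idol + pearl string + ivory figurine + copper ingots + bronze mirror tops out at 3562.

3626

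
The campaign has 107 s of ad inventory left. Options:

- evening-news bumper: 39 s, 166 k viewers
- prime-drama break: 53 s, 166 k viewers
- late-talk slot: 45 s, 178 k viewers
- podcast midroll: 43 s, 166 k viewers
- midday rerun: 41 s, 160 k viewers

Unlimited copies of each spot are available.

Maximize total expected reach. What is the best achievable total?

Density check — evening-news bumper 4.26, late-talk slot 3.96, midday rerun 3.90 are the best per s.
Taking the top-ratio spots first gives 2×evening-news bumper for 332 (78 s).
Dropping 2×evening-news bumper frees 78 s; slotting in 2×late-talk slot (90 s) lifts the total to 356 at 90 s.
No other feasible combination exceeds 356.

356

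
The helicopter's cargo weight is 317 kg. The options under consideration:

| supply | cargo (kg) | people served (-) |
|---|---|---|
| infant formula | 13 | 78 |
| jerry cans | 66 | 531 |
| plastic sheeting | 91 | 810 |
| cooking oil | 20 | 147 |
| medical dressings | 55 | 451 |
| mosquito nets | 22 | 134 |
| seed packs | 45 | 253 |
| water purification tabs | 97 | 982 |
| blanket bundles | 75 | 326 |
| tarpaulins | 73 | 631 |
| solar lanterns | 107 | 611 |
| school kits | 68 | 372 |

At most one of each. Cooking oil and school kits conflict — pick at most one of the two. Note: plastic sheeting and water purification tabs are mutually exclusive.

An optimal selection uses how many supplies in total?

Optimal total is 2742.
One optimal bundle: jerry cans + cooking oil + medical dressings + water purification tabs + tarpaulins (311 kg).
All optima have 5 supplies.

5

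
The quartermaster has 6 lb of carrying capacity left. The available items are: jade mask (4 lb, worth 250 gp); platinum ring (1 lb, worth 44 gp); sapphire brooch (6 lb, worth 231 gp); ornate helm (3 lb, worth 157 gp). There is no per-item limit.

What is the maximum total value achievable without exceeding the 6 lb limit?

338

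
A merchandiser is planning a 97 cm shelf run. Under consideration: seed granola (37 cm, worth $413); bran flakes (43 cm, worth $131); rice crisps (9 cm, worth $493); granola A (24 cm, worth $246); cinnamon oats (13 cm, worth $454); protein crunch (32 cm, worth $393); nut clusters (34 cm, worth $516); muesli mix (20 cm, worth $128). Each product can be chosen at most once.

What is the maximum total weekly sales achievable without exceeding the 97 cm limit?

1876

Greedy by ratio would take rice crisps + cinnamon oats + protein crunch + nut clusters: 88 cm used, total 1856.
Replace protein crunch with seed granola: the trade gains 20 net, giving 1876 at 93 cm.
The spare 4 cm is too small for any remaining product, and no exchange beats 1876.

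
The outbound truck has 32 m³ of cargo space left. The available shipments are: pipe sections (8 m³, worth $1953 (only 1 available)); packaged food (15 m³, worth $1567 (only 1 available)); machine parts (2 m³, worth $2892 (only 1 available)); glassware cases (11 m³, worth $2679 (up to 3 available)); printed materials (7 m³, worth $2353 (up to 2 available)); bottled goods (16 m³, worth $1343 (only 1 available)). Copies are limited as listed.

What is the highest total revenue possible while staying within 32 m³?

Greedy by ratio would take pipe sections + machine parts + 2×printed materials: 24 m³ used, total 9551.
Dropping pipe sections and printed materials frees 15 m³; slotting in 2×glassware cases (22 m³) lifts the total to 10603 at 31 m³.
Every other selection either busts 32 m³ or exceeds an availability limit or fails to beat 10603.

10603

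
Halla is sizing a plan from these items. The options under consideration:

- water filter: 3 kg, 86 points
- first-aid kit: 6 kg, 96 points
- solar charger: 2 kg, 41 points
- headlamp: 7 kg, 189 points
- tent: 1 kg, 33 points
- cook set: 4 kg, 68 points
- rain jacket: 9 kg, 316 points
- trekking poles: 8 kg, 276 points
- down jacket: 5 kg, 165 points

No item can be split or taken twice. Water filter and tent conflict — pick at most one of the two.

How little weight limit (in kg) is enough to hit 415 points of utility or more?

13

Minimise kg subject to total utility ≥ 415.
Taking trekking poles + down jacket gives 441 (≥ 415) for 13 kg.
No combination under 13 kg hits 415.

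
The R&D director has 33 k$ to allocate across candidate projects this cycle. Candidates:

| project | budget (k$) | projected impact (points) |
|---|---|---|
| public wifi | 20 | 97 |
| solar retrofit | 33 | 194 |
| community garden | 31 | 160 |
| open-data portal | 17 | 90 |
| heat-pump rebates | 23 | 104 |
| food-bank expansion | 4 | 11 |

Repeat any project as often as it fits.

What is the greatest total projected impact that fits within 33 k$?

194

Best packing: solar retrofit — 33 k$, 194 total.
Every other selection either busts 33 k$ or fails to beat 194.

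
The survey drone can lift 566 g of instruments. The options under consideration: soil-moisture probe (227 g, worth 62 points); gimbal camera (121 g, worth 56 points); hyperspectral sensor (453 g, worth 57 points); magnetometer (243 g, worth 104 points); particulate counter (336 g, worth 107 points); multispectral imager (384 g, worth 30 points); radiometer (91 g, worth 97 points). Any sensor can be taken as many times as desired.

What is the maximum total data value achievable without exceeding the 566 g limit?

582

Taking 6×radiometer: 546 g used, 582 in data value.
Nothing else within 566 g beats 582.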